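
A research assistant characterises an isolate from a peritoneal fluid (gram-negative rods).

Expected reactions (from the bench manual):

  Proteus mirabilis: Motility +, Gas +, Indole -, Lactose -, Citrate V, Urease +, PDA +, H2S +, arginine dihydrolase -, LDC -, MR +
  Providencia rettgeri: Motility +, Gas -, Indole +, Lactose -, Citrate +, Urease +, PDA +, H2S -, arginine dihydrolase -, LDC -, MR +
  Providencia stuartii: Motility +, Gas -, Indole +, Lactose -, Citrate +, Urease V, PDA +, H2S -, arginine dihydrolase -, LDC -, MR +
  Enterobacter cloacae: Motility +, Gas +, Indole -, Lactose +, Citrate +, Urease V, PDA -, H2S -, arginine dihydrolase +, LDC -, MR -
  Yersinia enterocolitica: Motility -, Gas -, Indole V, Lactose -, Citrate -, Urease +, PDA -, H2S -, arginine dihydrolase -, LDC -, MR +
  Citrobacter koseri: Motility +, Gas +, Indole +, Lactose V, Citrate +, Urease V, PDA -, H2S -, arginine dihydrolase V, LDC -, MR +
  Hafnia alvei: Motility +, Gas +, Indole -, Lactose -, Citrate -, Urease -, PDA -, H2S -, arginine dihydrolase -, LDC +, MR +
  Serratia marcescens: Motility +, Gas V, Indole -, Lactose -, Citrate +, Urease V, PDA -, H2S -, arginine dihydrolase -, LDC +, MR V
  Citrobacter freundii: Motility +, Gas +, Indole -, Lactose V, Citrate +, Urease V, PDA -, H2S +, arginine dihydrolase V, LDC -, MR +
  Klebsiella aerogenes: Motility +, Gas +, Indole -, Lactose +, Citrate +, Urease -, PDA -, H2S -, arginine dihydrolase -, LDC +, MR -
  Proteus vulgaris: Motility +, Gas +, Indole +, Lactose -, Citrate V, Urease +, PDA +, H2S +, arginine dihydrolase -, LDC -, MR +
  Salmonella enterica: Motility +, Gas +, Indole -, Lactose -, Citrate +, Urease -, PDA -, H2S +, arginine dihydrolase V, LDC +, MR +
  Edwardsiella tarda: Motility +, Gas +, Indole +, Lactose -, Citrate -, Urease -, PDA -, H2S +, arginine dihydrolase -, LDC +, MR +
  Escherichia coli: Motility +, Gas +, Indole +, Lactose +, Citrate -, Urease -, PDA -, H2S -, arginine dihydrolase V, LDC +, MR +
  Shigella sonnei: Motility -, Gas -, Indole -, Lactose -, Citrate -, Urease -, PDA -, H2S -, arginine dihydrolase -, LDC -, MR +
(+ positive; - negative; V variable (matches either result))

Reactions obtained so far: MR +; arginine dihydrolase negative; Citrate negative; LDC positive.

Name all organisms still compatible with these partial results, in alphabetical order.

Edwardsiella tarda, Escherichia coli, Hafnia alvei

Citrate -: excludes 8 organisms — 7 left.
arginine dihydrolase -: all 7 remaining candidates are consistent.
MR +: all 7 remaining candidates are consistent.
LDC +: excludes Proteus mirabilis, Yersinia enterocolitica, Proteus vulgaris, Shigella sonnei — 3 left.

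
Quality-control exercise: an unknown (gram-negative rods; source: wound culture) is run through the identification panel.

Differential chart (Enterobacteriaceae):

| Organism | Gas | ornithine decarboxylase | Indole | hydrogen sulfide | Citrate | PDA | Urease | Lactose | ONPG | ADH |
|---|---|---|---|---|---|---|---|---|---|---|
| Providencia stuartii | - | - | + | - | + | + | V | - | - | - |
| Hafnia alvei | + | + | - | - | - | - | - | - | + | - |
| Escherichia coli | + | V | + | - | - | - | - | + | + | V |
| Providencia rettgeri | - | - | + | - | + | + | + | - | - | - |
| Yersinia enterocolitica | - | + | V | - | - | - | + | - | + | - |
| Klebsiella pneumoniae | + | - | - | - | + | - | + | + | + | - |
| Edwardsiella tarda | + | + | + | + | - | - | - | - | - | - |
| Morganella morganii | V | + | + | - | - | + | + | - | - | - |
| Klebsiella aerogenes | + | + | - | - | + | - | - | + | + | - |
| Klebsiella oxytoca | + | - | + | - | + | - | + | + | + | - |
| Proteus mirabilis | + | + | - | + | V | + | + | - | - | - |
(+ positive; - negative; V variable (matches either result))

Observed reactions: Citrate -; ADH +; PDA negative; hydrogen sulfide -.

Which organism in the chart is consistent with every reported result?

Escherichia coli

hydrogen sulfide -: excludes Edwardsiella tarda, Proteus mirabilis — 9 left.
Citrate -: excludes 5 organisms — 4 left.
PDA -: excludes Morganella morganii — 3 left.
ADH +: excludes Hafnia alvei, Yersinia enterocolitica — 1 left.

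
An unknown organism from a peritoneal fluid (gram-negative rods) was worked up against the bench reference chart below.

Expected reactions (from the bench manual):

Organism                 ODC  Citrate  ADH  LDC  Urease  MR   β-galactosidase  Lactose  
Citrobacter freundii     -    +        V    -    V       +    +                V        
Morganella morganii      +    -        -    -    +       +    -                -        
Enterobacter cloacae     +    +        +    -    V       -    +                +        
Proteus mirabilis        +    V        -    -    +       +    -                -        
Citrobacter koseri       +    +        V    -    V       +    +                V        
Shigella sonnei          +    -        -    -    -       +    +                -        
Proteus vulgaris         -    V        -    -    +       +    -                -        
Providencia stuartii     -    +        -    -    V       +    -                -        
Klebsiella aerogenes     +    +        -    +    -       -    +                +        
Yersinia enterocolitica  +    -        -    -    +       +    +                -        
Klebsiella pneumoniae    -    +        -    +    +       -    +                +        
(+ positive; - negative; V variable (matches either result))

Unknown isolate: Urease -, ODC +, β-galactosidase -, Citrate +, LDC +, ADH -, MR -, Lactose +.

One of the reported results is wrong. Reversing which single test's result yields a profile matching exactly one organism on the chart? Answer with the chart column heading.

β-galactosidase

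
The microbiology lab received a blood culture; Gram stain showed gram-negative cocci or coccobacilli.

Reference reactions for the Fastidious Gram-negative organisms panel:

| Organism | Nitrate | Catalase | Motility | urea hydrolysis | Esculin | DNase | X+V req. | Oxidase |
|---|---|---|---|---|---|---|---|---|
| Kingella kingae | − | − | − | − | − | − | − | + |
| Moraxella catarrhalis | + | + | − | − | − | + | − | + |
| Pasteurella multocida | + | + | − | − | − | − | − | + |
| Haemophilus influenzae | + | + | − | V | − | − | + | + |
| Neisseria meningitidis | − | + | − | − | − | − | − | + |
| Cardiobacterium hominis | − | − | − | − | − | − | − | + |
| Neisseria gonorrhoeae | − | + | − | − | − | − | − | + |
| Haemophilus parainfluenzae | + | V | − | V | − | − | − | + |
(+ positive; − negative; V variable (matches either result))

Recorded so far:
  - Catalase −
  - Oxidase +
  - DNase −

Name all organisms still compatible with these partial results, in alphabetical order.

Cardiobacterium hominis, Haemophilus parainfluenzae, Kingella kingae

Catalase −: excludes 5 organisms — 3 left.
Oxidase +: all 3 remaining candidates are consistent.
DNase −: all 3 remaining candidates are consistent.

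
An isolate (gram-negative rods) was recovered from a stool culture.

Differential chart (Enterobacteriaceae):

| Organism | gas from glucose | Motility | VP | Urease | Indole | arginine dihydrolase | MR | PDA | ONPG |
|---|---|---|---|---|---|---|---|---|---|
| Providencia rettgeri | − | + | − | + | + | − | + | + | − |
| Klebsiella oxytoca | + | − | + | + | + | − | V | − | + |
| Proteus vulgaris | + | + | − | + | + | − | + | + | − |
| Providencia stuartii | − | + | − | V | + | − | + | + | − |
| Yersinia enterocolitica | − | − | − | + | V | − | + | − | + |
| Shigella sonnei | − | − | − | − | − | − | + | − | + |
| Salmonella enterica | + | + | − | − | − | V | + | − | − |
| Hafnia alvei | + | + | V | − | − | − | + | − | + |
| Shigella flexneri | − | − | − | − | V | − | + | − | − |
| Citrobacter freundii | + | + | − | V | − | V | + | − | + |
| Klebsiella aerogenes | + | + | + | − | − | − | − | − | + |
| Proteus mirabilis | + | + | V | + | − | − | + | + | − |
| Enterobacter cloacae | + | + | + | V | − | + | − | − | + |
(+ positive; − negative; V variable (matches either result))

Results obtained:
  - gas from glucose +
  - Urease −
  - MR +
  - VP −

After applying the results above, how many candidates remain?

Urease −: excludes 5 organisms — 8 left.
VP −: excludes Klebsiella aerogenes, Enterobacter cloacae — 6 left.
MR +: all 6 remaining candidates are consistent.
gas from glucose +: excludes Providencia stuartii, Shigella sonnei, Shigella flexneri — 3 left.
Still consistent: Citrobacter freundii, Hafnia alvei, Salmonella enterica.

3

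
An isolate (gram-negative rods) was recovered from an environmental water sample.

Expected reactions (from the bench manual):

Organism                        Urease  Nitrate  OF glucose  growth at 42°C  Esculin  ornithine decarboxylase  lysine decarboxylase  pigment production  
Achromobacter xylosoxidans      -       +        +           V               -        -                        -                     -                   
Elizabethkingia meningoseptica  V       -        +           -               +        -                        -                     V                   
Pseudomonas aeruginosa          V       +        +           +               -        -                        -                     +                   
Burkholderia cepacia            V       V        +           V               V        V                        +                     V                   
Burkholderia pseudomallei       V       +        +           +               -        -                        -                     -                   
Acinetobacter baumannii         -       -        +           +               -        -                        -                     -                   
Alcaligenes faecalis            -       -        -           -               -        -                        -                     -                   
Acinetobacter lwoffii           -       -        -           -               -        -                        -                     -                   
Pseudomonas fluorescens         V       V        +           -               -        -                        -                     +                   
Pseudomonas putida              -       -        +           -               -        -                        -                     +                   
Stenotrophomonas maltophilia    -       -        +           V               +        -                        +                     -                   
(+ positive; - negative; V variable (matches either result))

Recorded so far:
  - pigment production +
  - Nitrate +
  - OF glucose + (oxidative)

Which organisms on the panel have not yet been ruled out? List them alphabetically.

OF glucose +: excludes Alcaligenes faecalis, Acinetobacter lwoffii — 9 left.
Nitrate +: excludes Elizabethkingia meningoseptica, Acinetobacter baumannii, Pseudomonas putida, Stenotrophomonas maltophilia — 5 left.
pigment production +: excludes Achromobacter xylosoxidans, Burkholderia pseudomallei — 3 left.

Burkholderia cepacia, Pseudomonas aeruginosa, Pseudomonas fluorescens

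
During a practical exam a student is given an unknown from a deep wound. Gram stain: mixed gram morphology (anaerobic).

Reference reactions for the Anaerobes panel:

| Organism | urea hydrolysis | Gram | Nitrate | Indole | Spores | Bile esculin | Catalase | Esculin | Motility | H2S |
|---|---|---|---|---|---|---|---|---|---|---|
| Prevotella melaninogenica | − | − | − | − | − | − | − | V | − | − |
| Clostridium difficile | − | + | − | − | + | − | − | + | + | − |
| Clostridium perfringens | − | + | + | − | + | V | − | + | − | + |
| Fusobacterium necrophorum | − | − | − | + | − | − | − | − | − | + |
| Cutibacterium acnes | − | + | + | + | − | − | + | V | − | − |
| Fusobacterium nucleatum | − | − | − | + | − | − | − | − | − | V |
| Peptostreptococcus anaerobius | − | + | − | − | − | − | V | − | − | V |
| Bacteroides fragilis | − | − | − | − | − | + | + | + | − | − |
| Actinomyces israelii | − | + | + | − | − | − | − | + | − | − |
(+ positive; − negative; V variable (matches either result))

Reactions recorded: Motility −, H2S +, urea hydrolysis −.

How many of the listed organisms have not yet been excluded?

H2S +: excludes 5 organisms — 4 left.
urea hydrolysis −: all 4 remaining candidates are consistent.
Motility −: all 4 remaining candidates are consistent.
Still consistent: Clostridium perfringens, Fusobacterium necrophorum, Fusobacterium nucleatum, Peptostreptococcus anaerobius.

4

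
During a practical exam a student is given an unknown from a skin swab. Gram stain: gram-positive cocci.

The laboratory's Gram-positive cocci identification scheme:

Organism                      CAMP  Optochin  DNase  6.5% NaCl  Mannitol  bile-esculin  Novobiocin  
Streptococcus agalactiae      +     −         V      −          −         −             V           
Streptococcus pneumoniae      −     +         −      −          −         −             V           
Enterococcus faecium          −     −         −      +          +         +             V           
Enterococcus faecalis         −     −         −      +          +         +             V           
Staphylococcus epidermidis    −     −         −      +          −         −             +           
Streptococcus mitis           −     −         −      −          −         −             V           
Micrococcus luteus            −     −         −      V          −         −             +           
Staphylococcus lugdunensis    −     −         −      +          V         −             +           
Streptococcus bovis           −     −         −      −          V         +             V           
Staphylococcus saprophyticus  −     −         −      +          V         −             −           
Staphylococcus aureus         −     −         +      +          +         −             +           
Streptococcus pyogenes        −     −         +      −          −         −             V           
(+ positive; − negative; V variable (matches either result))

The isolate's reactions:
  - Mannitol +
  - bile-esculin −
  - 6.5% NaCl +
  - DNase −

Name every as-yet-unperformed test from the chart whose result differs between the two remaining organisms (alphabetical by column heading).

bile-esculin −: excludes Enterococcus faecium, Enterococcus faecalis, Streptococcus bovis — 9 left.
Mannitol +: excludes 6 organisms — 3 left.
6.5% NaCl +: all 3 remaining candidates are consistent.
DNase −: excludes Staphylococcus aureus — 2 left.
Two candidates remain: Staphylococcus lugdunensis and Staphylococcus saprophyticus.
  CAMP: − vs − — same for both, does not separate.
  Optochin: − vs − — same for both, does not separate.
  Novobiocin: Staphylococcus lugdunensis +, Staphylococcus saprophyticus − — discriminates.

Novobiocin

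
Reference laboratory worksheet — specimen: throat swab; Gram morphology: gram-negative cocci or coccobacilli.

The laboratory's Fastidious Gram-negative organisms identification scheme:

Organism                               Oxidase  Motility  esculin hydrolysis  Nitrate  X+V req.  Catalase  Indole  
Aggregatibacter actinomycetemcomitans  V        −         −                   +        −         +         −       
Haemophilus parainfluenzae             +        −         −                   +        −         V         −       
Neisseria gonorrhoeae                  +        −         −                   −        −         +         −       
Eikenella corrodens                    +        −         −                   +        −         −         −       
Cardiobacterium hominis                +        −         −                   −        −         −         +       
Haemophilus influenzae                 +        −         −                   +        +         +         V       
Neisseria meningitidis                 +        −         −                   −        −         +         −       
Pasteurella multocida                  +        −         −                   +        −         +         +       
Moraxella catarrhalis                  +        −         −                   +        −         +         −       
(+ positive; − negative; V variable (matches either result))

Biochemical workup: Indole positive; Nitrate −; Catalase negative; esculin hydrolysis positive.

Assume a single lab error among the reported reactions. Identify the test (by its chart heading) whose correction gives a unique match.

esculin hydrolysis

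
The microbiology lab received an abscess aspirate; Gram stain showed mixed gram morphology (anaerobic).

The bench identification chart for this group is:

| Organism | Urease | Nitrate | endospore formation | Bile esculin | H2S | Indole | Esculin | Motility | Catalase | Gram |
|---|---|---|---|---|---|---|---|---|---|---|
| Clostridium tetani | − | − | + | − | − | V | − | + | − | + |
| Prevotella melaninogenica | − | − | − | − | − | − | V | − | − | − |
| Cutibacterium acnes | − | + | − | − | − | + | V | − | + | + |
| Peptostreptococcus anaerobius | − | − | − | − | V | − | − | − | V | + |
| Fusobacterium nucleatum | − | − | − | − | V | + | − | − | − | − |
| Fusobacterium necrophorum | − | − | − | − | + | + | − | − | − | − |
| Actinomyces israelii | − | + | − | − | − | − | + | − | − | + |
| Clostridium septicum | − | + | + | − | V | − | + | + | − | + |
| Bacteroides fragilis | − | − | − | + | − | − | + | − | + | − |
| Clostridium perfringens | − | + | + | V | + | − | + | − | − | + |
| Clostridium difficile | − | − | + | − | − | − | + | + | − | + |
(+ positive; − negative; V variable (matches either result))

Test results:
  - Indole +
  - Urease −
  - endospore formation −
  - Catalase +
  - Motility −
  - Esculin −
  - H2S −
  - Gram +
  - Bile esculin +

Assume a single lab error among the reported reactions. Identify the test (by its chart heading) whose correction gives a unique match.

Bile esculin

As reported, no row in the chart matches all 9 reactions.
Reversing Esculin → still no organism matches.
Reversing Bile esculin (to −) → unique match: Cutibacterium acnes.
Reversing Catalase → still no organism matches.
Reversing Gram → still no organism matches.
Reversing H2S → still no organism matches.
Reversing Indole → still no organism matches.
Reversing endospore formation → still no organism matches.
Reversing Motility → still no organism matches.
Reversing Urease → still no organism matches.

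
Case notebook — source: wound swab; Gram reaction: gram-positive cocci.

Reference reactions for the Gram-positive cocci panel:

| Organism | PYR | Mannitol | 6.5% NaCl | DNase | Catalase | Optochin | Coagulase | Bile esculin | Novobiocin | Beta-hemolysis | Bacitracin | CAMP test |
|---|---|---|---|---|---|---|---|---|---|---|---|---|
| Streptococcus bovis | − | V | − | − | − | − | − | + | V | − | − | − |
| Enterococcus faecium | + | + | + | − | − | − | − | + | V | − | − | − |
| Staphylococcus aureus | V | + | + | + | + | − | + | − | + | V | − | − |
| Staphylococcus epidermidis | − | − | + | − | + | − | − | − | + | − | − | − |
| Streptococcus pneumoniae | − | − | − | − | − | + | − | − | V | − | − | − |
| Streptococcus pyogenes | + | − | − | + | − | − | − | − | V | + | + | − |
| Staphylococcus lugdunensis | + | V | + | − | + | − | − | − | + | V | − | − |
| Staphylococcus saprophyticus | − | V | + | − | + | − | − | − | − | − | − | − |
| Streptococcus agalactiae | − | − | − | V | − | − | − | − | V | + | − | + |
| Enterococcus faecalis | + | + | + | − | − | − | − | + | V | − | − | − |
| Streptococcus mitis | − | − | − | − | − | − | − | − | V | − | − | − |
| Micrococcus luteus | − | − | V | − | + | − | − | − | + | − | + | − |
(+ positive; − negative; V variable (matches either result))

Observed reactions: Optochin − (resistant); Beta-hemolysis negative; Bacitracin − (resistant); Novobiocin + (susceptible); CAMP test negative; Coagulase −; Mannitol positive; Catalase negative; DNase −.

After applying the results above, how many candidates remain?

3

Novobiocin +: excludes Staphylococcus saprophyticus — 11 left.
Coagulase −: excludes Staphylococcus aureus — 10 left.
CAMP test −: excludes Streptococcus agalactiae — 9 left.
Mannitol +: excludes 5 organisms — 4 left.
Optochin −: all 4 remaining candidates are consistent.
Bacitracin −: all 4 remaining candidates are consistent.
Beta-hemolysis −: all 4 remaining candidates are consistent.
DNase −: all 4 remaining candidates are consistent.
Catalase −: excludes Staphylococcus lugdunensis — 3 left.
Still consistent: Enterococcus faecalis, Enterococcus faecium, Streptococcus bovis.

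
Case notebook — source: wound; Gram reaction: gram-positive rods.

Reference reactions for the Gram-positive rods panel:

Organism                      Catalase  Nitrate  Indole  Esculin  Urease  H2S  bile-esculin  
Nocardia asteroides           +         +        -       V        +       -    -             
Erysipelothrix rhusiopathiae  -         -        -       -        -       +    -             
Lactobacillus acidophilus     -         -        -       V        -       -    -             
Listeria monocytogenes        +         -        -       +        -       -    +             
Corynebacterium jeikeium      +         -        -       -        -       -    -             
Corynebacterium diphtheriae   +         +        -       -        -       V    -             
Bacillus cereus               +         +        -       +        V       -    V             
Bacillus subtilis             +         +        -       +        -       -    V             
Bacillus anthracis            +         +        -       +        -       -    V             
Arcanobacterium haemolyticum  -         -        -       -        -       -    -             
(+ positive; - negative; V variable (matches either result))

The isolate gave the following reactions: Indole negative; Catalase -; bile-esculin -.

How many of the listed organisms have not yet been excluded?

3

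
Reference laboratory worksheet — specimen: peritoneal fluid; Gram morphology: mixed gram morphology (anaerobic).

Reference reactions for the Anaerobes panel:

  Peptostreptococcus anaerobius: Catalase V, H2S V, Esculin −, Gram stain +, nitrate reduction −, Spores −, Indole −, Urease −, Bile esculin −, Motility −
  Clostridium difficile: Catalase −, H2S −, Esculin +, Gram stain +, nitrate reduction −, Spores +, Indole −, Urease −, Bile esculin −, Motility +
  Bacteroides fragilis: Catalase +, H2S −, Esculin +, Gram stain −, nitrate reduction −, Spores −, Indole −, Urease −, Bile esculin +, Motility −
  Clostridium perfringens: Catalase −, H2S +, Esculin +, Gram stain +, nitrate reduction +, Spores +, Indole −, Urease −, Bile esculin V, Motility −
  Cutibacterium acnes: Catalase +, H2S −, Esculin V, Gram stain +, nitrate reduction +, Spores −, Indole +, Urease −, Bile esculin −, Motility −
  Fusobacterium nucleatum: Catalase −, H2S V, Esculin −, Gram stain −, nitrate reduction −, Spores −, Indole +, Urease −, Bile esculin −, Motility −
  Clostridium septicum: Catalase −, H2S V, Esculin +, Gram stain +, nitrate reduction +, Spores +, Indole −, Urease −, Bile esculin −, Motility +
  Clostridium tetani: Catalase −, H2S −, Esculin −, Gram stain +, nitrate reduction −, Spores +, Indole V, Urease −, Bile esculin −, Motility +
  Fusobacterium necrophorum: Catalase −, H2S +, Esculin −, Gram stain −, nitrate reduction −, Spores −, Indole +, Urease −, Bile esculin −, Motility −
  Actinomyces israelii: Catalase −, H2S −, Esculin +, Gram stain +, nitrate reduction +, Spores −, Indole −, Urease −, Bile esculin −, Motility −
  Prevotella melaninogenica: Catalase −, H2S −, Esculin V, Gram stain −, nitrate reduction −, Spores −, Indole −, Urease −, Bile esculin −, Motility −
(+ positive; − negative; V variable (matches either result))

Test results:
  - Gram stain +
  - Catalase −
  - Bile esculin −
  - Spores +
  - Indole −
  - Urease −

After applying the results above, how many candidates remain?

4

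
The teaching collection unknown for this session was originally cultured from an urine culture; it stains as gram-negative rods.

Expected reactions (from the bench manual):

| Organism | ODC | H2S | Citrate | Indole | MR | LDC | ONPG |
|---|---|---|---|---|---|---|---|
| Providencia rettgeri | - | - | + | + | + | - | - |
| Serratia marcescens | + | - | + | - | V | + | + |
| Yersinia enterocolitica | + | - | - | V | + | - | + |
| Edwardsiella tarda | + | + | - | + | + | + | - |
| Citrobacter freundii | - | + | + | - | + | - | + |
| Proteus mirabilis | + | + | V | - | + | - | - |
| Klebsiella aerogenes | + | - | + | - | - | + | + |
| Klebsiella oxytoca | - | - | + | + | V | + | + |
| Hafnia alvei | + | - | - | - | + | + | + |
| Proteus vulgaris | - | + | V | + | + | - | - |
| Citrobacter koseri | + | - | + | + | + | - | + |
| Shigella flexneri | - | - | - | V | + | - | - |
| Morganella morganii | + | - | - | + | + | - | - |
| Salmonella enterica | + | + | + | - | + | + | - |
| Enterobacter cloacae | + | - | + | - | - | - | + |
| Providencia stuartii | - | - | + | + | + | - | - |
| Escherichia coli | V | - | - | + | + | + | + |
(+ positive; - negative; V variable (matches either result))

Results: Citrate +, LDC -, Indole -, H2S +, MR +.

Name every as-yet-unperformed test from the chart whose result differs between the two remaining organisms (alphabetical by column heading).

ODC, ONPG

H2S +: excludes 12 organisms — 5 left.
LDC -: excludes Edwardsiella tarda, Salmonella enterica — 3 left.
MR +: all 3 remaining candidates are consistent.
Citrate +: all 3 remaining candidates are consistent.
Indole -: excludes Proteus vulgaris — 2 left.
Two candidates remain: Citrobacter freundii and Proteus mirabilis.
  ODC: Citrobacter freundii -, Proteus mirabilis + — discriminates.
  ONPG: Citrobacter freundii +, Proteus mirabilis - — discriminates.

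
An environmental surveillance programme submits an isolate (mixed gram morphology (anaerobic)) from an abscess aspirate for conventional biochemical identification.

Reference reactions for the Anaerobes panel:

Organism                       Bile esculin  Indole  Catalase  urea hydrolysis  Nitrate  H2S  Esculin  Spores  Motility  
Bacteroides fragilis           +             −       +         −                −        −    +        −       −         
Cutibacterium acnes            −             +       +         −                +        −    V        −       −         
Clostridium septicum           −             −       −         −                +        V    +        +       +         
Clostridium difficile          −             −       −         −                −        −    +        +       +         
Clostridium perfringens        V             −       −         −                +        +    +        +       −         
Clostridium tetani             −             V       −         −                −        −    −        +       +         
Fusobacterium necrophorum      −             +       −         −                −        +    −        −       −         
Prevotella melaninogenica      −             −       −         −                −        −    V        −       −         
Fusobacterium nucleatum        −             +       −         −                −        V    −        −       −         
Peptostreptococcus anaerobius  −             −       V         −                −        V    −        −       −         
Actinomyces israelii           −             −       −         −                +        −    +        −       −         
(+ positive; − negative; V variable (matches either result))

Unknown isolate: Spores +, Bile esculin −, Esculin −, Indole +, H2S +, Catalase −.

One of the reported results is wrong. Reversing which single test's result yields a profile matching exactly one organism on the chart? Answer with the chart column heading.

As reported, no row in the chart matches all 6 reactions.
Reversing Esculin → still no organism matches.
Reversing H2S (to −) → unique match: Clostridium tetani.
Reversing Indole → still no organism matches.
Reversing Bile esculin → still no organism matches.
Reversing Catalase → still no organism matches.
Reversing Spores → 2 organisms match (not unique).

H2S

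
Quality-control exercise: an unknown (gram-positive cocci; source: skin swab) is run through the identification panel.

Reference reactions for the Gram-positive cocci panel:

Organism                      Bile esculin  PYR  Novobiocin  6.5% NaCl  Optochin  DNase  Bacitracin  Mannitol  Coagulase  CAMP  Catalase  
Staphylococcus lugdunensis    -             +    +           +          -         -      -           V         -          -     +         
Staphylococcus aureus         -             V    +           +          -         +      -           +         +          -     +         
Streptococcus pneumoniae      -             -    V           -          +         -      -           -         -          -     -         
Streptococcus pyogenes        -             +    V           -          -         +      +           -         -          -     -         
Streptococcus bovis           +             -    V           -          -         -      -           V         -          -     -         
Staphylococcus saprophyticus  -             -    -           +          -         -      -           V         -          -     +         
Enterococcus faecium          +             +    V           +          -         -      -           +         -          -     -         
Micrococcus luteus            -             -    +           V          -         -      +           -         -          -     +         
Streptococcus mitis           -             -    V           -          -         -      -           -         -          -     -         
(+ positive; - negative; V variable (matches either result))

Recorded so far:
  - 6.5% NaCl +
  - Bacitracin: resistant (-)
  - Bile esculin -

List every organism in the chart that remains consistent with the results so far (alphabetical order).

Bacitracin -: excludes Streptococcus pyogenes, Micrococcus luteus — 7 left.
Bile esculin -: excludes Streptococcus bovis, Enterococcus faecium — 5 left.
6.5% NaCl +: excludes Streptococcus pneumoniae, Streptococcus mitis — 3 left.

Staphylococcus aureus, Staphylococcus lugdunensis, Staphylococcus saprophyticus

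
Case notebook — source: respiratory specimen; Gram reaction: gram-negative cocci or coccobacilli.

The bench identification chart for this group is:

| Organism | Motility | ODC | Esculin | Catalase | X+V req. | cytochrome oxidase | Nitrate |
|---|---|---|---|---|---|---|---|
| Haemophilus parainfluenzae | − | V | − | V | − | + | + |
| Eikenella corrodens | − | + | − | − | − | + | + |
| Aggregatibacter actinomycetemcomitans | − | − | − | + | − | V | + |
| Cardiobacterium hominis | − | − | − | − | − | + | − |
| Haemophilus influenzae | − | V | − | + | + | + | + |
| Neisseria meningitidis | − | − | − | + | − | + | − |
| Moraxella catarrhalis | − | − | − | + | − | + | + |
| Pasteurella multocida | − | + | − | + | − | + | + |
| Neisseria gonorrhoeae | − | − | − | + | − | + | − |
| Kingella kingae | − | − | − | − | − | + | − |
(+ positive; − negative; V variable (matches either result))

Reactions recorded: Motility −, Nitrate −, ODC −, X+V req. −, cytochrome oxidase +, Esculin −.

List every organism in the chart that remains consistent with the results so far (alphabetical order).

Nitrate −: excludes 6 organisms — 4 left.
ODC −: all 4 remaining candidates are consistent.
Esculin −: all 4 remaining candidates are consistent.
cytochrome oxidase +: all 4 remaining candidates are consistent.
X+V req. −: all 4 remaining candidates are consistent.
Motility −: all 4 remaining candidates are consistent.

Cardiobacterium hominis, Kingella kingae, Neisseria gonorrhoeae, Neisseria meningitidis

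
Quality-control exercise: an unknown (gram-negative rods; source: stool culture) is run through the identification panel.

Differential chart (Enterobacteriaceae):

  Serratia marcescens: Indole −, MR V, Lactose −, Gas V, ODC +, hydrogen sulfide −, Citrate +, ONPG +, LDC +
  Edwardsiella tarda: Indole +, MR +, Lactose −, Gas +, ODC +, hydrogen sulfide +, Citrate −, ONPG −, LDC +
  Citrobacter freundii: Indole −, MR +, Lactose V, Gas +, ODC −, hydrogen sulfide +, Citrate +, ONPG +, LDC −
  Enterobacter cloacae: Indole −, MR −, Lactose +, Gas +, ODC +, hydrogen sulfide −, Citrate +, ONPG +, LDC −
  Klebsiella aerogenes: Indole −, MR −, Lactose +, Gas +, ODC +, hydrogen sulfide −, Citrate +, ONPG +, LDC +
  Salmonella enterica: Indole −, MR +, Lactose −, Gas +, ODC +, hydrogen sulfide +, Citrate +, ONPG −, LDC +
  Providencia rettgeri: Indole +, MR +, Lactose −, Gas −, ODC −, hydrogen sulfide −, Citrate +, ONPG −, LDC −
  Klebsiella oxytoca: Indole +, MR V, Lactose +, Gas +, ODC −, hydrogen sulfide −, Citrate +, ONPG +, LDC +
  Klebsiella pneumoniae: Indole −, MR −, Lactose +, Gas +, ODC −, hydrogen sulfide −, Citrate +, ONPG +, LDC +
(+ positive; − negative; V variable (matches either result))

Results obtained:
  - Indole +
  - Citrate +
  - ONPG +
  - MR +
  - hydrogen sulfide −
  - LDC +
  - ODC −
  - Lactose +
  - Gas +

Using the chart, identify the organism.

ONPG +: excludes Edwardsiella tarda, Salmonella enterica, Providencia rettgeri — 6 left.
MR +: excludes Enterobacter cloacae, Klebsiella aerogenes, Klebsiella pneumoniae — 3 left.
Gas +: all 3 remaining candidates are consistent.
Citrate +: all 3 remaining candidates are consistent.
Lactose +: excludes Serratia marcescens — 2 left.
LDC +: excludes Citrobacter freundii — 1 left.
Indole +: the one remaining candidate is consistent.
ODC −: the one remaining candidate is consistent.
hydrogen sulfide −: the one remaining candidate is consistent.

Klebsiella oxytoca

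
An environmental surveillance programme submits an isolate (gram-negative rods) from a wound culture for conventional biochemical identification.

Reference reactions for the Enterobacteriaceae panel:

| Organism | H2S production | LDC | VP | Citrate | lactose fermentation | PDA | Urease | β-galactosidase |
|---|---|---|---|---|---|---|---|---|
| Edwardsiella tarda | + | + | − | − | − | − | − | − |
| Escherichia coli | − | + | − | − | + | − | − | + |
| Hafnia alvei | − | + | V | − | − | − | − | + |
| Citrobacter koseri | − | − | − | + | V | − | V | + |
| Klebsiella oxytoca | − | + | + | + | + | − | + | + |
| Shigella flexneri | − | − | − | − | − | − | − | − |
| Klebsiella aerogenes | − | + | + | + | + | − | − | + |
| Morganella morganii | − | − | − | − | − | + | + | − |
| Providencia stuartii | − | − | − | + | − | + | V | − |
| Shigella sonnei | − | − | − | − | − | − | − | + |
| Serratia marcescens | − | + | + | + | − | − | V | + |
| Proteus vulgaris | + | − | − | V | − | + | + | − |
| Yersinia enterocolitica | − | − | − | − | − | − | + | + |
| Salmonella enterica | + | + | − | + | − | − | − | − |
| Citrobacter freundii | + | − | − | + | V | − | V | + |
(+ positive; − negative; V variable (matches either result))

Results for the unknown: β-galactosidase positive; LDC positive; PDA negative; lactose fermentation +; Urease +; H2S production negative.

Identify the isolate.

Klebsiella oxytoca

Urease +: excludes 7 organisms — 8 left.
β-galactosidase +: excludes Morganella morganii, Providencia stuartii, Proteus vulgaris — 5 left.
LDC +: excludes Citrobacter koseri, Yersinia enterocolitica, Citrobacter freundii — 2 left.
lactose fermentation +: excludes Serratia marcescens — 1 left.
H2S production −: the one remaining candidate is consistent.
PDA −: the one remaining candidate is consistent.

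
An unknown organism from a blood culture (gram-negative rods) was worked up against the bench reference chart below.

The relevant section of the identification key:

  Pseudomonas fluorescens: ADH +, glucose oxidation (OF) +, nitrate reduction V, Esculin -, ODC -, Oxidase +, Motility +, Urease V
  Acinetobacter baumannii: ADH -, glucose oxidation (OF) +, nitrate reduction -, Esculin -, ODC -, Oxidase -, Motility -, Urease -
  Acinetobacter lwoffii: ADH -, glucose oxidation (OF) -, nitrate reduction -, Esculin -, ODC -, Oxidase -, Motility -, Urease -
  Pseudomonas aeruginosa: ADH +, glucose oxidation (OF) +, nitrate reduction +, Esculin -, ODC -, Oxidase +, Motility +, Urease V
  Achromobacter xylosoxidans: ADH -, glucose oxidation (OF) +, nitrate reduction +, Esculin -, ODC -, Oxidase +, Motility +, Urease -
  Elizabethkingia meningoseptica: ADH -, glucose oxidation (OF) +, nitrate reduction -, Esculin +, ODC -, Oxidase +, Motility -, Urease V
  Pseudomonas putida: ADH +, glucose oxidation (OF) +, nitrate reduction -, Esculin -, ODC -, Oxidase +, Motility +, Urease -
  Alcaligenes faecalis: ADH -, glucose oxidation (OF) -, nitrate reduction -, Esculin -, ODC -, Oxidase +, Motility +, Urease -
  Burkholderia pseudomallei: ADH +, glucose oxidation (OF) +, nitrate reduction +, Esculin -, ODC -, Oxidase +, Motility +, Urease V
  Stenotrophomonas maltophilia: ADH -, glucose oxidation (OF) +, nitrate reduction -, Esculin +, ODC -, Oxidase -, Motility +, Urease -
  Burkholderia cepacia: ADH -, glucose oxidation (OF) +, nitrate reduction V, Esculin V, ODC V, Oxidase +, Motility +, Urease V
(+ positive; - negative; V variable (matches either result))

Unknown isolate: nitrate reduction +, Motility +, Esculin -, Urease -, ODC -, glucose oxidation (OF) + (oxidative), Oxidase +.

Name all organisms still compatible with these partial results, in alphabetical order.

Achromobacter xylosoxidans, Burkholderia cepacia, Burkholderia pseudomallei, Pseudomonas aeruginosa, Pseudomonas fluorescens

glucose oxidation (OF) +: excludes Acinetobacter lwoffii, Alcaligenes faecalis — 9 left.
Oxidase +: excludes Acinetobacter baumannii, Stenotrophomonas maltophilia — 7 left.
nitrate reduction +: excludes Elizabethkingia meningoseptica, Pseudomonas putida — 5 left.
ODC -: all 5 remaining candidates are consistent.
Motility +: all 5 remaining candidates are consistent.
Esculin -: all 5 remaining candidates are consistent.
Urease -: all 5 remaining candidates are consistent.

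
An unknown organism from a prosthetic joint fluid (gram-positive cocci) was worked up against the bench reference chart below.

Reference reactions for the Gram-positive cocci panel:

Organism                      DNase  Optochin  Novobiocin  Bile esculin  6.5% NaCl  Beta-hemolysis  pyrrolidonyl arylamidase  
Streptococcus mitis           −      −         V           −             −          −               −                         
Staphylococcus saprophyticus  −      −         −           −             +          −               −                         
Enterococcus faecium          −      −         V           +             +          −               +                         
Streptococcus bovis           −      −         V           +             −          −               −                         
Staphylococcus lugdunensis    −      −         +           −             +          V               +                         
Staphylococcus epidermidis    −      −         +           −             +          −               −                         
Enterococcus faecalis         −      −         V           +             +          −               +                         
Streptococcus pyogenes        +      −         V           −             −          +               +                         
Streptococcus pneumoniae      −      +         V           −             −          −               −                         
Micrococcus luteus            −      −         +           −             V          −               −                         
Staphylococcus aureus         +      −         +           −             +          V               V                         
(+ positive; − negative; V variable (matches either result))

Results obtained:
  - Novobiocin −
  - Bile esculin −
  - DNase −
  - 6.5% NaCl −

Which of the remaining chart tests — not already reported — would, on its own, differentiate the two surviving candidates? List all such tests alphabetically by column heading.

Optochin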